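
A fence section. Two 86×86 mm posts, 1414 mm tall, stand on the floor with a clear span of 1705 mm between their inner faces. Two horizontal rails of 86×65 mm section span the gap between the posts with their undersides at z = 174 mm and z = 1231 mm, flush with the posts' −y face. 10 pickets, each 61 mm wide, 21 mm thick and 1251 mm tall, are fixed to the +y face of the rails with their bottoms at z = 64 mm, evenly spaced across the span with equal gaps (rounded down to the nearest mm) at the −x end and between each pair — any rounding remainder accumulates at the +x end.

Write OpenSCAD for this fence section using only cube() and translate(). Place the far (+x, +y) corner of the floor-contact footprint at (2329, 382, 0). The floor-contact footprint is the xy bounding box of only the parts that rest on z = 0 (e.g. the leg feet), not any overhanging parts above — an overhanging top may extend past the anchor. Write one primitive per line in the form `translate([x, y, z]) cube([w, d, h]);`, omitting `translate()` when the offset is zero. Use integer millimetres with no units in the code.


translate([452, 296, 0]) cube([86, 86, 1414]);
translate([2243, 296, 0]) cube([86, 86, 1414]);
translate([538, 296, 174]) cube([1705, 86, 65]);
translate([538, 296, 1231]) cube([1705, 86, 65]);
translate([637, 382, 64]) cube([61, 21, 1251]);
translate([797, 382, 64]) cube([61, 21, 1251]);
translate([957, 382, 64]) cube([61, 21, 1251]);
translate([1117, 382, 64]) cube([61, 21, 1251]);
translate([1277, 382, 64]) cube([61, 21, 1251]);
translate([1437, 382, 64]) cube([61, 21, 1251]);
translate([1597, 382, 64]) cube([61, 21, 1251]);
translate([1757, 382, 64]) cube([61, 21, 1251]);
translate([1917, 382, 64]) cube([61, 21, 1251]);
translate([2077, 382, 64]) cube([61, 21, 1251]);


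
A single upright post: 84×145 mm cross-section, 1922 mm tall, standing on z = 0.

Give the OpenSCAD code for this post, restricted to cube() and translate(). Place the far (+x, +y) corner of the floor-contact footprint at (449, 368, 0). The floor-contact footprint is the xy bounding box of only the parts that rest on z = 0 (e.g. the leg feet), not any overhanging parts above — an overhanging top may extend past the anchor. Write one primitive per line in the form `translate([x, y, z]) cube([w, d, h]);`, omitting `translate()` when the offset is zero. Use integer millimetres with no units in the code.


translate([365, 223, 0]) cube([84, 145, 1922]);


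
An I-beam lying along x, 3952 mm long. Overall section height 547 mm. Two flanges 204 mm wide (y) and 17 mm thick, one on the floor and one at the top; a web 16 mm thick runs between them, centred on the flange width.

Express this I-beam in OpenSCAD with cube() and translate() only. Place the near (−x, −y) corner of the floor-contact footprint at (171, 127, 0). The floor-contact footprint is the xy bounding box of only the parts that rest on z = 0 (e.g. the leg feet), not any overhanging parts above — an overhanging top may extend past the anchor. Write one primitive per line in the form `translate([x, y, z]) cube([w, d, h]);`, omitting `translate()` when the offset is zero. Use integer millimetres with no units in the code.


translate([171, 127, 0]) cube([3952, 204, 17]);
translate([171, 221, 17]) cube([3952, 16, 513]);
translate([171, 127, 530]) cube([3952, 204, 17]);


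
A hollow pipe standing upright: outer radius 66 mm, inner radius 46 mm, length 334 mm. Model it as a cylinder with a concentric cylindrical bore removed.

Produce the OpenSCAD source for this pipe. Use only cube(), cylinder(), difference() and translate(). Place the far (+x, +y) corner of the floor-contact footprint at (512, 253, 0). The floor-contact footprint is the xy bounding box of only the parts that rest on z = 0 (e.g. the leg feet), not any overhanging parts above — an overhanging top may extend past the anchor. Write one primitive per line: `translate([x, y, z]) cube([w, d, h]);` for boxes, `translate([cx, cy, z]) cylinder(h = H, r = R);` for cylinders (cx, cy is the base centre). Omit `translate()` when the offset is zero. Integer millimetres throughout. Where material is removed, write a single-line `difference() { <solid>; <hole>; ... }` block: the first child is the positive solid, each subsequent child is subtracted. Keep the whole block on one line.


difference() { translate([446, 187, 0]) cylinder(h = 334, r = 66); translate([446, 187, 0]) cylinder(h = 334, r = 46); }


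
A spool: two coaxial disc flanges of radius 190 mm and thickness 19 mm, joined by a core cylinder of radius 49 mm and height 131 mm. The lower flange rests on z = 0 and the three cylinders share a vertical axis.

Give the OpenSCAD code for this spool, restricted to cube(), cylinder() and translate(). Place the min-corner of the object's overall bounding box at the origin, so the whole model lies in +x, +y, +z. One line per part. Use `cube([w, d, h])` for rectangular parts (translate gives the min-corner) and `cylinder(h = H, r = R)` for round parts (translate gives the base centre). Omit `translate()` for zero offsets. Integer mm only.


translate([190, 190, 0]) cylinder(h = 19, r = 190);
translate([190, 190, 19]) cylinder(h = 131, r = 49);
translate([190, 190, 150]) cylinder(h = 19, r = 190);


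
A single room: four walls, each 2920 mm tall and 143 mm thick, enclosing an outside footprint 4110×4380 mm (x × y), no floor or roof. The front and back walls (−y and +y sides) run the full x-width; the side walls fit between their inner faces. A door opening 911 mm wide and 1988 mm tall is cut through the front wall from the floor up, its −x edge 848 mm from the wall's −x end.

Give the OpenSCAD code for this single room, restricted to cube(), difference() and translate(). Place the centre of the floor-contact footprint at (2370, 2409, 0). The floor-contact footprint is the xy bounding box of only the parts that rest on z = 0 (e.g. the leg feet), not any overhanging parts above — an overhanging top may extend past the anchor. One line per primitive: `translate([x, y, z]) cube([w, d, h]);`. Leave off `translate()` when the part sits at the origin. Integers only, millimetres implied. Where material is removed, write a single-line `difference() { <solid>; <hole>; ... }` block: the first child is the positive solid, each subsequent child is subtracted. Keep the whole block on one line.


difference() { translate([315, 219, 0]) cube([4110, 143, 2920]); translate([1163, 219, 0]) cube([911, 143, 1988]); }
translate([315, 4456, 0]) cube([4110, 143, 2920]);
translate([315, 362, 0]) cube([143, 4094, 2920]);
translate([4282, 362, 0]) cube([143, 4094, 2920]);


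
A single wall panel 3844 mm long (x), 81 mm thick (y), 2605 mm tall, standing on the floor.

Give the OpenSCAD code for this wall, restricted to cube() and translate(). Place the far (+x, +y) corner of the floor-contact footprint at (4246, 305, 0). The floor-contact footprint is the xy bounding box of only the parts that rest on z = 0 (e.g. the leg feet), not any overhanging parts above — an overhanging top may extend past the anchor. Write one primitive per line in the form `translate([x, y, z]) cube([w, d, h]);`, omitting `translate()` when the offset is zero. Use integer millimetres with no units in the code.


translate([402, 224, 0]) cube([3844, 81, 2605]);


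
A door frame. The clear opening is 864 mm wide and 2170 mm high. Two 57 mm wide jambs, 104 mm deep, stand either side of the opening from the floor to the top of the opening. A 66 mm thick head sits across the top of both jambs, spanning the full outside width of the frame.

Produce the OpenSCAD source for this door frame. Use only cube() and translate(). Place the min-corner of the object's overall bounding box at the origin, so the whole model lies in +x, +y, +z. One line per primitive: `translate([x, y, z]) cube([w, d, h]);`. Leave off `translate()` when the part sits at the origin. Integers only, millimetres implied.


cube([57, 104, 2170]);
translate([921, 0, 0]) cube([57, 104, 2170]);
translate([0, 0, 2170]) cube([978, 104, 66]);


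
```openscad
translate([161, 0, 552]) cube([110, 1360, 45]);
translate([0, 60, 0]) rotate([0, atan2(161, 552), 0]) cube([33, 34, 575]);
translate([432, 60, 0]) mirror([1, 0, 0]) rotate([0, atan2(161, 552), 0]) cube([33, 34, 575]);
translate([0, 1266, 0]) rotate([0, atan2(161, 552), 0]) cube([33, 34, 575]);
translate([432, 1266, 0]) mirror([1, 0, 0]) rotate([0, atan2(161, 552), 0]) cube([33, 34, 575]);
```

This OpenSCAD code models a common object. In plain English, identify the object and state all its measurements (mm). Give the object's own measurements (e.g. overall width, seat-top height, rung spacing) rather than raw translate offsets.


A sawhorse. A 110×1360×45 mm beam (x, y, z) sits on two A-frame leg pairs. Each pair is two raked legs of 33×34 mm section (34 mm along y) splaying symmetrically in x. Each leg rises 552 mm vertically over 161 mm of horizontal reach and is 575 mm long along its own axis. Every leg's outer bottom edge rests on the floor and its outer top edge meets a bottom edge of the beam — the left legs (tilting toward +x) meet the beam's −x bottom edge, the right legs (their mirror images, tilting toward −x) meet its +x bottom edge — so the leg tops tuck under the beam, the beam's underside is 552 mm above the floor, and the feet are 432 mm apart outside-to-outside with the beam centred between them. The two leg pairs are set in 60 mm from either end of the beam.


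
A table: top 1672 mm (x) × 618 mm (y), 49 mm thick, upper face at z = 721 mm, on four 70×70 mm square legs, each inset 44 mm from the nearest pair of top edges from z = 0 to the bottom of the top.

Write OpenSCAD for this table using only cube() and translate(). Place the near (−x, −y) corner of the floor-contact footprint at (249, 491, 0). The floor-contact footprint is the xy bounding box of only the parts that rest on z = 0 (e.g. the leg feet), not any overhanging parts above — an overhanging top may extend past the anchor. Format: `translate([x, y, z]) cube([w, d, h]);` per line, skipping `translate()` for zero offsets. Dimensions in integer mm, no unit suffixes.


translate([205, 447, 672]) cube([1672, 618, 49]);
translate([249, 491, 0]) cube([70, 70, 672]);
translate([1763, 491, 0]) cube([70, 70, 672]);
translate([249, 951, 0]) cube([70, 70, 672]);
translate([1763, 951, 0]) cube([70, 70, 672]);


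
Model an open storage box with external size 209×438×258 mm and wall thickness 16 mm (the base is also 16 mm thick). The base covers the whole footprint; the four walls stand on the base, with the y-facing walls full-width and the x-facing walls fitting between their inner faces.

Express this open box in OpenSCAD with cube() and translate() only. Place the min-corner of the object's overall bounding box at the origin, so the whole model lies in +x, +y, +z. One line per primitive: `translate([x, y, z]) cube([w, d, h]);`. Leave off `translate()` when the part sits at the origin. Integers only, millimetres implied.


cube([209, 438, 16]);
translate([0, 0, 16]) cube([209, 16, 242]);
translate([0, 422, 16]) cube([209, 16, 242]);
translate([0, 16, 16]) cube([16, 406, 242]);
translate([193, 16, 16]) cube([16, 406, 242]);


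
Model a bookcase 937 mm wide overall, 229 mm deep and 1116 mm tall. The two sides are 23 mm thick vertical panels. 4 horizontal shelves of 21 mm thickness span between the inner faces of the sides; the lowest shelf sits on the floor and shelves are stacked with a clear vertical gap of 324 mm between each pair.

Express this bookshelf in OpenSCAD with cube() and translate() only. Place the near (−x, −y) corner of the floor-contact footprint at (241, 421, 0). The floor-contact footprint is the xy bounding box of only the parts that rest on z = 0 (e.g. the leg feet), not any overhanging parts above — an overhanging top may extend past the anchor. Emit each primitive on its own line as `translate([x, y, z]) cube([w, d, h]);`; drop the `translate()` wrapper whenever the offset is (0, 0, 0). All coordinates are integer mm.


translate([241, 421, 0]) cube([23, 229, 1116]);
translate([1155, 421, 0]) cube([23, 229, 1116]);
translate([264, 421, 0]) cube([891, 229, 21]);
translate([264, 421, 345]) cube([891, 229, 21]);
translate([264, 421, 690]) cube([891, 229, 21]);
translate([264, 421, 1035]) cube([891, 229, 21]);


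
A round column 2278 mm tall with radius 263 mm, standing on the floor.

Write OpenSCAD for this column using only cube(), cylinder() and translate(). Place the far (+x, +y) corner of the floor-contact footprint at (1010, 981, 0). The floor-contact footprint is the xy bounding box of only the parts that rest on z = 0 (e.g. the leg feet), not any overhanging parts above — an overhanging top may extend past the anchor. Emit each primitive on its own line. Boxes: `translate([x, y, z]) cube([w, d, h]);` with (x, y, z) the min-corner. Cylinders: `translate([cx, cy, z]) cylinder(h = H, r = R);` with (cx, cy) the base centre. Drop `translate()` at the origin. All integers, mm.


translate([747, 718, 0]) cylinder(h = 2278, r = 263);


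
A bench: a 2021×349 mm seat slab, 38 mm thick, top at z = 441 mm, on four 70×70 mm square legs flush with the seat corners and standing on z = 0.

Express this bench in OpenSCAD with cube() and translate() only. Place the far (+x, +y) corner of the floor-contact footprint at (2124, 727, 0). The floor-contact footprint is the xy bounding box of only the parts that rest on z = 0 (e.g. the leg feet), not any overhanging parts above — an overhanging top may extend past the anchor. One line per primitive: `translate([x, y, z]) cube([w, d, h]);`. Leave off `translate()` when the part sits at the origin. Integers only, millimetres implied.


translate([103, 378, 403]) cube([2021, 349, 38]);
translate([103, 378, 0]) cube([70, 70, 403]);
translate([103, 657, 0]) cube([70, 70, 403]);
translate([2054, 378, 0]) cube([70, 70, 403]);
translate([2054, 657, 0]) cube([70, 70, 403]);


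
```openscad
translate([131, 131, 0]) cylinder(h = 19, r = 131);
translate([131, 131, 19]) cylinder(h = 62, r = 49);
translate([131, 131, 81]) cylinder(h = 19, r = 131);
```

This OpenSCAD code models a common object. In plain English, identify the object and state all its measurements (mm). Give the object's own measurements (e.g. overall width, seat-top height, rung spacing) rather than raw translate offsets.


A spool: two coaxial disc flanges of radius 131 mm and thickness 19 mm, joined by a core cylinder of radius 49 mm and height 62 mm. The lower flange rests on z = 0 and the three cylinders share a vertical axis.


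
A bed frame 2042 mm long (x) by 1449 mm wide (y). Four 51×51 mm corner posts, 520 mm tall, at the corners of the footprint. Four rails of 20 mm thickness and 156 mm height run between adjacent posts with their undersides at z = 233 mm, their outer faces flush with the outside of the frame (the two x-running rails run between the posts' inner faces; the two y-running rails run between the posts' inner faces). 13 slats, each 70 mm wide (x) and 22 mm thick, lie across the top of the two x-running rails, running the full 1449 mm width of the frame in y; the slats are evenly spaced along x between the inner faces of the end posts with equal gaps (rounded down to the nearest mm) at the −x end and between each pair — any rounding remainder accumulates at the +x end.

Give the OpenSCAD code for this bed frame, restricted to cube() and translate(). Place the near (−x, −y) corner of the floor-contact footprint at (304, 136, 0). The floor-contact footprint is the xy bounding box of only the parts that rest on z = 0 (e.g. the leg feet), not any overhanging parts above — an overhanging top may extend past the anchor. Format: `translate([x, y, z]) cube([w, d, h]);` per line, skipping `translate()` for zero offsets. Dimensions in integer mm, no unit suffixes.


// slat z = rail_z + rail_h = 233 + 156 = 389
// slat gap = ⌊(1940 − 13·70) / 14⌋ = 73
translate([304, 136, 0]) cube([51, 51, 520]);
translate([304, 1534, 0]) cube([51, 51, 520]);
translate([2295, 136, 0]) cube([51, 51, 520]);
translate([2295, 1534, 0]) cube([51, 51, 520]);
translate([355, 136, 233]) cube([1940, 20, 156]);
translate([355, 1565, 233]) cube([1940, 20, 156]);
translate([304, 187, 233]) cube([20, 1347, 156]);
translate([2326, 187, 233]) cube([20, 1347, 156]);
translate([428, 136, 389]) cube([70, 1449, 22]);
translate([571, 136, 389]) cube([70, 1449, 22]);
translate([714, 136, 389]) cube([70, 1449, 22]);
translate([857, 136, 389]) cube([70, 1449, 22]);
translate([1000, 136, 389]) cube([70, 1449, 22]);
translate([1143, 136, 389]) cube([70, 1449, 22]);
translate([1286, 136, 389]) cube([70, 1449, 22]);
translate([1429, 136, 389]) cube([70, 1449, 22]);
translate([1572, 136, 389]) cube([70, 1449, 22]);
translate([1715, 136, 389]) cube([70, 1449, 22]);
translate([1858, 136, 389]) cube([70, 1449, 22]);
translate([2001, 136, 389]) cube([70, 1449, 22]);
translate([2144, 136, 389]) cube([70, 1449, 22]);


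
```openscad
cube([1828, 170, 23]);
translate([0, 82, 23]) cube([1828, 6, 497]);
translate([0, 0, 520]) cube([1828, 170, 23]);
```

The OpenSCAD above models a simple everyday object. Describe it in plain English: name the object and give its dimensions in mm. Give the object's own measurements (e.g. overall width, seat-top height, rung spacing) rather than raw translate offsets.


An I-beam lying along x, 1828 mm long. Overall section height 543 mm. Two flanges 170 mm wide (y) and 23 mm thick, one on the floor and one at the top; a web 6 mm thick runs between them, centred on the flange width.


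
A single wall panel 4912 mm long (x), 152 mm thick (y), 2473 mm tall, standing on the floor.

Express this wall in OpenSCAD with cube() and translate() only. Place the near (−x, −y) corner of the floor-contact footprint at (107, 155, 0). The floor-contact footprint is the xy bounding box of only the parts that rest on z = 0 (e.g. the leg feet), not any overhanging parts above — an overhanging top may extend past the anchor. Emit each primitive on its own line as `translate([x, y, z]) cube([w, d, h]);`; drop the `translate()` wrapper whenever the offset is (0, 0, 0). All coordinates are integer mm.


translate([107, 155, 0]) cube([4912, 152, 2473]);


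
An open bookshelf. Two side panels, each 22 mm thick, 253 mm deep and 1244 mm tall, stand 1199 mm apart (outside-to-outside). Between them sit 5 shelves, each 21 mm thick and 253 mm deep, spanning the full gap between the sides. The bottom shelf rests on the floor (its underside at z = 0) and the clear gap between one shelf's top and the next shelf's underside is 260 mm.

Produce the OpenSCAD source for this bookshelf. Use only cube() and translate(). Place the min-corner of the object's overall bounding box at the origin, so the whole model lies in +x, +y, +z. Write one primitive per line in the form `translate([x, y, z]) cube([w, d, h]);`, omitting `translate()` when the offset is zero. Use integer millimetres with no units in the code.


cube([22, 253, 1244]);
translate([1177, 0, 0]) cube([22, 253, 1244]);
translate([22, 0, 0]) cube([1155, 253, 21]);
translate([22, 0, 281]) cube([1155, 253, 21]);
translate([22, 0, 562]) cube([1155, 253, 21]);
translate([22, 0, 843]) cube([1155, 253, 21]);
translate([22, 0, 1124]) cube([1155, 253, 21]);


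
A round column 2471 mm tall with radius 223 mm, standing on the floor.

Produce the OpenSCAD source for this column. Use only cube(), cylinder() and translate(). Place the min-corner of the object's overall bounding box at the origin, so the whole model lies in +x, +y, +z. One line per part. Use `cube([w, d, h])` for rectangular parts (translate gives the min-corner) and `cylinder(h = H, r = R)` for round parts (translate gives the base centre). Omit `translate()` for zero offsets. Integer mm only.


translate([223, 223, 0]) cylinder(h = 2471, r = 223);


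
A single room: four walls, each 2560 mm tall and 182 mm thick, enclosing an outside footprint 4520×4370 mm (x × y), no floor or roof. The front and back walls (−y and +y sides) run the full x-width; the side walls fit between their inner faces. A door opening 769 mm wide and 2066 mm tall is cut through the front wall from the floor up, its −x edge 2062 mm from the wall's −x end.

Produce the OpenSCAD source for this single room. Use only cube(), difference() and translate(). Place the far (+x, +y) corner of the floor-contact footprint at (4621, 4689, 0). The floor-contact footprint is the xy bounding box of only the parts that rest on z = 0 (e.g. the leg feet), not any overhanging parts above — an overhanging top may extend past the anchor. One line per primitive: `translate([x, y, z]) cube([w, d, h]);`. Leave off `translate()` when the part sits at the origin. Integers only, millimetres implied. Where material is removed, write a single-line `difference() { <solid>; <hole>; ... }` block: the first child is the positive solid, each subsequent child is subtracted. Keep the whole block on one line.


difference() { translate([101, 319, 0]) cube([4520, 182, 2560]); translate([2163, 319, 0]) cube([769, 182, 2066]); }
translate([101, 4507, 0]) cube([4520, 182, 2560]);
translate([101, 501, 0]) cube([182, 4006, 2560]);
translate([4439, 501, 0]) cube([182, 4006, 2560]);


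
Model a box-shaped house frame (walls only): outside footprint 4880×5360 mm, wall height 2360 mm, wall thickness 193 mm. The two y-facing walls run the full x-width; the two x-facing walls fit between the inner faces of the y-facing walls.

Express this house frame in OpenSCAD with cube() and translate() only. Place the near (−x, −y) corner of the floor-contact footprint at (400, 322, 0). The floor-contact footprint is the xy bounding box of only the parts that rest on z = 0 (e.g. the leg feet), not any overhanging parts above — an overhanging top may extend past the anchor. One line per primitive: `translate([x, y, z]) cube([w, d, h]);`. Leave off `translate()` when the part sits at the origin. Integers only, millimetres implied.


translate([400, 322, 0]) cube([4880, 193, 2360]);
translate([400, 5489, 0]) cube([4880, 193, 2360]);
translate([400, 515, 0]) cube([193, 4974, 2360]);
translate([5087, 515, 0]) cube([193, 4974, 2360]);


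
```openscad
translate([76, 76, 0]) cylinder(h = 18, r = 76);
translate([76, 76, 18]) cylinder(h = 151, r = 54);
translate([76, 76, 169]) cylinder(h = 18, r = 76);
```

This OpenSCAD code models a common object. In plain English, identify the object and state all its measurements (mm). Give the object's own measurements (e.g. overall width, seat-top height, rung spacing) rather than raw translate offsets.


A spool: two coaxial disc flanges of radius 76 mm and thickness 18 mm, joined by a core cylinder of radius 54 mm and height 151 mm. The lower flange rests on z = 0 and the three cylinders share a vertical axis.


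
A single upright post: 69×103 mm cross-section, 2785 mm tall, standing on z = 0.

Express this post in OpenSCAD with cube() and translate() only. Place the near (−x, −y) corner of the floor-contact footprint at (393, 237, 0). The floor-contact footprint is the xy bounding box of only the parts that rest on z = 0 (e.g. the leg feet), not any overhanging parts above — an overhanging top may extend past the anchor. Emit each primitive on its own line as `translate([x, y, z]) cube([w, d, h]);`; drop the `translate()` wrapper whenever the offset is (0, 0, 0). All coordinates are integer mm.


translate([393, 237, 0]) cube([69, 103, 2785]);


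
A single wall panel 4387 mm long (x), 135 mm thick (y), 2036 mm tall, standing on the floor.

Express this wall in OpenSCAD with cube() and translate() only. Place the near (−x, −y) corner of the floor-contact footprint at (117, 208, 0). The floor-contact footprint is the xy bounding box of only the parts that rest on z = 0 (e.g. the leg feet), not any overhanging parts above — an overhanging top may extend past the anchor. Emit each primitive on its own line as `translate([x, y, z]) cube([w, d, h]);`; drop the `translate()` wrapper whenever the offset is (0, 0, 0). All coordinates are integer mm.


translate([117, 208, 0]) cube([4387, 135, 2036]);


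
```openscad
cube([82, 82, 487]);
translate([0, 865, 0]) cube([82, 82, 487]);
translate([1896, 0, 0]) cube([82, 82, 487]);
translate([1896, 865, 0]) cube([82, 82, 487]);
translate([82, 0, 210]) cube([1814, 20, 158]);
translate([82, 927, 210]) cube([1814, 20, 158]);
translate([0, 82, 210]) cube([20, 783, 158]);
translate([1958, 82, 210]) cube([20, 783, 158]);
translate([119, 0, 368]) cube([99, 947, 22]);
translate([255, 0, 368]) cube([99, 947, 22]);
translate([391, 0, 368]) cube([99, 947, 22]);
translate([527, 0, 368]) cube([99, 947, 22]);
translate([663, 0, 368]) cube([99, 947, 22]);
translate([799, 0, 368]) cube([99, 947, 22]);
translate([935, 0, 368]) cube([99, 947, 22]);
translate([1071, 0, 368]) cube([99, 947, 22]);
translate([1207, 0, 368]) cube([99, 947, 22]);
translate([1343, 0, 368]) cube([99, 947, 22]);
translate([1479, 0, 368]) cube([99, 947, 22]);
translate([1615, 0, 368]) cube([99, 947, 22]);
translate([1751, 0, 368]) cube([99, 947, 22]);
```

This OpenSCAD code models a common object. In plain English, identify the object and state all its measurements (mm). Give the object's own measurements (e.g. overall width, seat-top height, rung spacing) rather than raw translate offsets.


A bed frame 1978 mm long (x) by 947 mm wide (y). Four 82×82 mm corner posts, 487 mm tall, at the corners of the footprint. Four rails of 20 mm thickness and 158 mm height run between adjacent posts with their undersides at z = 210 mm, their outer faces flush with the outside of the frame (the two x-running rails run between the posts' inner faces; the two y-running rails run between the posts' inner faces). 13 slats, each 99 mm wide (x) and 22 mm thick, lie across the top of the two x-running rails, running the full 947 mm width of the frame in y; along x they sit between the end posts with a 37 mm gap after the −x posts and between neighbouring slats, leaving 46 mm before the +x posts.


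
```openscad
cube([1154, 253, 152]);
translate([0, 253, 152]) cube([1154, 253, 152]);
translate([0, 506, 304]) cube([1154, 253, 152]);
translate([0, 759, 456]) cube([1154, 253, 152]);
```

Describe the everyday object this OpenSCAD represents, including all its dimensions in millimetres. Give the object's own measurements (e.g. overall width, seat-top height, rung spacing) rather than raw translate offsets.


A straight staircase of 4 solid steps. Each step is 1154 mm wide (x), 253 mm deep (y, the going) and 152 mm tall (the rise). The first step rests on the floor; each subsequent step sits one going further in +y and one rise higher in +z, directly behind and above the previous step with no overlap.


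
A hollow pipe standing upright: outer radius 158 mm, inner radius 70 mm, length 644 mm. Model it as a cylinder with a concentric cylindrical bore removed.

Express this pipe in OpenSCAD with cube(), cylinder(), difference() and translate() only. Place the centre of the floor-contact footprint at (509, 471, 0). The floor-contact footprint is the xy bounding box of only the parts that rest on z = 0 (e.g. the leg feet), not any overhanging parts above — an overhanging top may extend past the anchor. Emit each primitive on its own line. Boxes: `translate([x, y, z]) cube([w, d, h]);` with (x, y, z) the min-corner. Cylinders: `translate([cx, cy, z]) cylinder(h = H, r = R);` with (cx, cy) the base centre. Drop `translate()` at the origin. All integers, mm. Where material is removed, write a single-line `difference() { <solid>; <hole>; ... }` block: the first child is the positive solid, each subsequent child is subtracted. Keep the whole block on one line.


difference() { translate([509, 471, 0]) cylinder(h = 644, r = 158); translate([509, 471, 0]) cylinder(h = 644, r = 70); }


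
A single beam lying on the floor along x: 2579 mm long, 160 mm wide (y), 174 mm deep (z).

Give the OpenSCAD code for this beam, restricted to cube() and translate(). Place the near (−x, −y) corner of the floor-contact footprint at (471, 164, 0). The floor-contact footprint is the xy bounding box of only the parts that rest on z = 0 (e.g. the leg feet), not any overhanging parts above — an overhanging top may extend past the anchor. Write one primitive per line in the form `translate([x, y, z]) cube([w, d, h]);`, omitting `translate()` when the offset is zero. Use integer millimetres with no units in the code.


translate([471, 164, 0]) cube([2579, 160, 174]);


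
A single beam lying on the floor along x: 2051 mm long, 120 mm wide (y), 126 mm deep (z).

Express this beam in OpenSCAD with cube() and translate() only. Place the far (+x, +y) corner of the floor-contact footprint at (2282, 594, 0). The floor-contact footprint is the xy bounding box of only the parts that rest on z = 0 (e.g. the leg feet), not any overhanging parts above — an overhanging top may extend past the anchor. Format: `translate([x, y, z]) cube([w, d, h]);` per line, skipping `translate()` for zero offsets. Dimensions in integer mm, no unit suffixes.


translate([231, 474, 0]) cube([2051, 120, 126]);


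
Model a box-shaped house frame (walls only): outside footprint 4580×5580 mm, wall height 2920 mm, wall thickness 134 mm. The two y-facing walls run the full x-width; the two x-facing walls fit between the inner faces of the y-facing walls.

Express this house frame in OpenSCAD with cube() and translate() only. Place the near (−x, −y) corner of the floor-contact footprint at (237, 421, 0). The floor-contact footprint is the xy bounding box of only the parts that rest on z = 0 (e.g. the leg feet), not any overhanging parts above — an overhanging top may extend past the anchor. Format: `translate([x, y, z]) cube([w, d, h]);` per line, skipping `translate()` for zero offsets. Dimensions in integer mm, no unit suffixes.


translate([237, 421, 0]) cube([4580, 134, 2920]);
translate([237, 5867, 0]) cube([4580, 134, 2920]);
translate([237, 555, 0]) cube([134, 5312, 2920]);
translate([4683, 555, 0]) cube([134, 5312, 2920]);


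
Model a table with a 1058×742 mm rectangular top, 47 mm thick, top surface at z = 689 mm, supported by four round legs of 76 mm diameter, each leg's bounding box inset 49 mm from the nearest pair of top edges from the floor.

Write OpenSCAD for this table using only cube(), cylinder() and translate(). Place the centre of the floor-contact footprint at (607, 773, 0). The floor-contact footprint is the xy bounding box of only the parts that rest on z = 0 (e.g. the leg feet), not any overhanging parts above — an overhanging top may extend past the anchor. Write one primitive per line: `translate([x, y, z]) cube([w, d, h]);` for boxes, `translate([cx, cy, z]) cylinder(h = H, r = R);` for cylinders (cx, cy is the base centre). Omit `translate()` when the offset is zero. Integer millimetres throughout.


translate([78, 402, 642]) cube([1058, 742, 47]);
translate([165, 489, 0]) cylinder(h = 642, r = 38);
translate([1049, 489, 0]) cylinder(h = 642, r = 38);
translate([165, 1057, 0]) cylinder(h = 642, r = 38);
translate([1049, 1057, 0]) cylinder(h = 642, r = 38);


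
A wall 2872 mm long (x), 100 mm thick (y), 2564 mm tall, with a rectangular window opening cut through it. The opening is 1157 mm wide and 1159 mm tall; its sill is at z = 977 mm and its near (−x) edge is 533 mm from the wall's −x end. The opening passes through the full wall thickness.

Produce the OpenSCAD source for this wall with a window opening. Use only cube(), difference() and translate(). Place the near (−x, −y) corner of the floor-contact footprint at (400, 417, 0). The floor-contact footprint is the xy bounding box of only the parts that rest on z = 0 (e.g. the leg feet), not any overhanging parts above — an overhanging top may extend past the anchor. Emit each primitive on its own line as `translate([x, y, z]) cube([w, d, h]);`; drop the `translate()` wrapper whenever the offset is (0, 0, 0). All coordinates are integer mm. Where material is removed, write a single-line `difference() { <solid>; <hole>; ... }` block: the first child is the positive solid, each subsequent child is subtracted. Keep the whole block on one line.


difference() { translate([400, 417, 0]) cube([2872, 100, 2564]); translate([933, 417, 977]) cube([1157, 100, 1159]); }


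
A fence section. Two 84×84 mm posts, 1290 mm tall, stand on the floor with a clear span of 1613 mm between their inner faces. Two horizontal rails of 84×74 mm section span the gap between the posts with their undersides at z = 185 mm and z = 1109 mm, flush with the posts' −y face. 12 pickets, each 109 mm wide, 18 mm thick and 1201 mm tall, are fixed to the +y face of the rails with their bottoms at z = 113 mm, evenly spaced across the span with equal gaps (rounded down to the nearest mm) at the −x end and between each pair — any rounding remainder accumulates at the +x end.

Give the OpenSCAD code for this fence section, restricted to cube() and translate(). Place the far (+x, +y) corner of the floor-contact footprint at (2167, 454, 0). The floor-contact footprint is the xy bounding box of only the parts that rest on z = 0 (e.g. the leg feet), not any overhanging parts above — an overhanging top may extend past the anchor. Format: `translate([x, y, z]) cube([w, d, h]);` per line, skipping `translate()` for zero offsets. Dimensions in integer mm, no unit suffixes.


translate([386, 370, 0]) cube([84, 84, 1290]);
translate([2083, 370, 0]) cube([84, 84, 1290]);
translate([470, 370, 185]) cube([1613, 84, 74]);
translate([470, 370, 1109]) cube([1613, 84, 74]);
translate([493, 454, 113]) cube([109, 18, 1201]);
translate([625, 454, 113]) cube([109, 18, 1201]);
translate([757, 454, 113]) cube([109, 18, 1201]);
translate([889, 454, 113]) cube([109, 18, 1201]);
translate([1021, 454, 113]) cube([109, 18, 1201]);
translate([1153, 454, 113]) cube([109, 18, 1201]);
translate([1285, 454, 113]) cube([109, 18, 1201]);
translate([1417, 454, 113]) cube([109, 18, 1201]);
translate([1549, 454, 113]) cube([109, 18, 1201]);
translate([1681, 454, 113]) cube([109, 18, 1201]);
translate([1813, 454, 113]) cube([109, 18, 1201]);
translate([1945, 454, 113]) cube([109, 18, 1201]);


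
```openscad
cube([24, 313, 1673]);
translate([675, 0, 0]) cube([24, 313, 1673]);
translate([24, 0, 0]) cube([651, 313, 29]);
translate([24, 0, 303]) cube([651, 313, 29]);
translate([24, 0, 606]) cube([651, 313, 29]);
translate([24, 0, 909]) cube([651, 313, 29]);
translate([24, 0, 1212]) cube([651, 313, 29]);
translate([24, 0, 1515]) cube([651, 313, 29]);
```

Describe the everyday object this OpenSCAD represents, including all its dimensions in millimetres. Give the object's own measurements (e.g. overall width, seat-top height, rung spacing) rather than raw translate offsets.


An open bookshelf. Two side panels, each 24 mm thick, 313 mm deep and 1673 mm tall, stand 699 mm apart (outside-to-outside). Between them sit 6 shelves, each 29 mm thick and 313 mm deep, spanning the full gap between the sides. The bottom shelf rests on the floor (its underside at z = 0) and the clear gap between one shelf's top and the next shelf's underside is 274 mm.


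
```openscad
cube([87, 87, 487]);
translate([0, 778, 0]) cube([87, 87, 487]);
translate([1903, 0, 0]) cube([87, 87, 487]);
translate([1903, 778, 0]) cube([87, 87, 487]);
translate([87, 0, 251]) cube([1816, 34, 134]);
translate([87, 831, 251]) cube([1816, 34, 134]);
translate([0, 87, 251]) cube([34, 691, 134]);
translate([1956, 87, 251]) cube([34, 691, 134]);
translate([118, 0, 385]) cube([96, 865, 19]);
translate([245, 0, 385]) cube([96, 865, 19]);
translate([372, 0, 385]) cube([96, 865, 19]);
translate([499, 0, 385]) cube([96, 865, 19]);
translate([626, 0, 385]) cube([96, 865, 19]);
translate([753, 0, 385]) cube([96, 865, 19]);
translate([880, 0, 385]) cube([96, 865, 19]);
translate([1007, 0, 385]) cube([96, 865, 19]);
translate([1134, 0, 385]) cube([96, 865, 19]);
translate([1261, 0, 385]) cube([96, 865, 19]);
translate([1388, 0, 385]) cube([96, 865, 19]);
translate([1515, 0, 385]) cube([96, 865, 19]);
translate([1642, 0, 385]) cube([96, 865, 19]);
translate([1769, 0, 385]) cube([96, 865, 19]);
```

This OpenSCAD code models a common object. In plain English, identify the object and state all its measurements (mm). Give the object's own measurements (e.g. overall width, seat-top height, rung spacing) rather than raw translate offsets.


A bed frame 1990 mm long (x) by 865 mm wide (y). Four 87×87 mm corner posts, 487 mm tall, at the corners of the footprint. Four rails of 34 mm thickness and 134 mm height run between adjacent posts with their undersides at z = 251 mm, their outer faces flush with the outside of the frame (the two x-running rails run between the posts' inner faces; the two y-running rails run between the posts' inner faces). 14 slats, each 96 mm wide (x) and 19 mm thick, lie across the top of the two x-running rails, running the full 865 mm width of the frame in y; along x they sit between the end posts with a 31 mm gap after the −x posts and between neighbouring slats, leaving 38 mm before the +x posts.


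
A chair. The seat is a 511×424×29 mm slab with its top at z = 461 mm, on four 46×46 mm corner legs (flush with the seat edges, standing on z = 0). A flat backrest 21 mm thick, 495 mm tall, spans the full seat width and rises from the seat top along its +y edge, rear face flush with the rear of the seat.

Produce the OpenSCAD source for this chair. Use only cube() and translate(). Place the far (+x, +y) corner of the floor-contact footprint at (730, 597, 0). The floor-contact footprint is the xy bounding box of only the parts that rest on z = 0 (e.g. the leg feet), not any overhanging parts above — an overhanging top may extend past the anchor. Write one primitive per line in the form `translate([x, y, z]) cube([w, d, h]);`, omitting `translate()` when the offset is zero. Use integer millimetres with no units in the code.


// leg_h = 461 - 29 = 432
translate([219, 173, 432]) cube([511, 424, 29]);
translate([219, 173, 0]) cube([46, 46, 432]);
translate([684, 173, 0]) cube([46, 46, 432]);
translate([219, 551, 0]) cube([46, 46, 432]);
translate([684, 551, 0]) cube([46, 46, 432]);
translate([219, 576, 461]) cube([511, 21, 495]);


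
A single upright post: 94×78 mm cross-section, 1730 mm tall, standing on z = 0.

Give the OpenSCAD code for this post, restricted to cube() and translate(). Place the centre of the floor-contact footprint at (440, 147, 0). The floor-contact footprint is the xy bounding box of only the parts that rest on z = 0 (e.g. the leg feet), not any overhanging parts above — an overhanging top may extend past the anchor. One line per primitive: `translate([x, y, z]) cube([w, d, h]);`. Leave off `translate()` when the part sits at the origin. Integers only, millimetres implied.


translate([393, 108, 0]) cube([94, 78, 1730]);


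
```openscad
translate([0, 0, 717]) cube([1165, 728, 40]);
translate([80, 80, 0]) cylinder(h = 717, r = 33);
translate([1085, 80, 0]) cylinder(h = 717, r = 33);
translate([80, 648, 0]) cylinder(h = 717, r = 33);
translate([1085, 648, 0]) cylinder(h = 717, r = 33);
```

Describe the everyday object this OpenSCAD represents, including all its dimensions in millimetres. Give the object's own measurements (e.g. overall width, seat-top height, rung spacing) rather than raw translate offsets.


A rectangular dining table. The top is 1165×728×40 mm with its upper surface at z = 757 mm. It stands on four round legs of 66 mm diameter, each leg's bounding box inset 47 mm from the nearest pair of top edges, running from the floor to the underside of the top.


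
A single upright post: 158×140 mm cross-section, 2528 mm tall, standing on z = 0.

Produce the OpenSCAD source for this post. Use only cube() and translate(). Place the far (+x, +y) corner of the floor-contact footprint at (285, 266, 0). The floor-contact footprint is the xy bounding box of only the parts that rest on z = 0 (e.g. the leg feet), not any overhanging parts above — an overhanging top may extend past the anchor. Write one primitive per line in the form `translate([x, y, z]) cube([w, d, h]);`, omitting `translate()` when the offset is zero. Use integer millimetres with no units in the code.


translate([127, 126, 0]) cube([158, 140, 2528]);
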